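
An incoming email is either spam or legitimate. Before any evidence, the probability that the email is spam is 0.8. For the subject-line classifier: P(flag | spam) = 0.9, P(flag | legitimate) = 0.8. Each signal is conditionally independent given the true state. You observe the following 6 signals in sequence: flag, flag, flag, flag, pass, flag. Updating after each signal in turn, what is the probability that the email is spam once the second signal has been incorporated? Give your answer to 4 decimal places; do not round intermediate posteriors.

After 'flag': P(spam) = 0.9·0.8000 / (0.9·0.8000 + 0.8·0.2000) ≈ 0.8182
After 'flag': P(spam) = 0.9·0.8182 / (0.9·0.8182 + 0.8·0.1818) ≈ 0.8351

0.8351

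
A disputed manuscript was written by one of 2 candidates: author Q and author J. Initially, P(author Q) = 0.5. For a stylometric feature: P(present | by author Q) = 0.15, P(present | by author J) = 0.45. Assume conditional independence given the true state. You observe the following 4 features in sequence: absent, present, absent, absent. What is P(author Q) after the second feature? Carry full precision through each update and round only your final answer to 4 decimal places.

After 'absent': P(author Q) = 0.85·0.5000 / (0.85·0.5000 + 0.55·0.5000) ≈ 0.6071
After 'present': P(author Q) = 0.15·0.6071 / (0.15·0.6071 + 0.45·0.3929) ≈ 0.3400

0.3400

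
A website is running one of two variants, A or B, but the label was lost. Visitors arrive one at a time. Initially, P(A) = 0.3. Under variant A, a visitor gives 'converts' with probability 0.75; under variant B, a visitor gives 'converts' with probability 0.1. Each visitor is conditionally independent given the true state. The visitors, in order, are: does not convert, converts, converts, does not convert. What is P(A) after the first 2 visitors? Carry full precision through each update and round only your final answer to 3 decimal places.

Apply Bayes' rule sequentially, carrying P(A) forward.
After 'does not convert': P(A) = 0.25·0.3000 / (0.25·0.3000 + 0.9·0.7000) ≈ 0.1064
After 'converts': P(A) = 0.75·0.1064 / (0.75·0.1064 + 0.1·0.8936) ≈ 0.4717

0.472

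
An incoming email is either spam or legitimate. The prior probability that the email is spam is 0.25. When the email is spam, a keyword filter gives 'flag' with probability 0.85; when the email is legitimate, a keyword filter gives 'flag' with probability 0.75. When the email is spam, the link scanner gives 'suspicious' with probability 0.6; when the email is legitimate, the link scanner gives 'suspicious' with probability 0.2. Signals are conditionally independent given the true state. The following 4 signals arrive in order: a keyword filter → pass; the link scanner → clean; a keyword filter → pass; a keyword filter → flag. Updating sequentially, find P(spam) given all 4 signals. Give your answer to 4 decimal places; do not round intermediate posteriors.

After a keyword filter='pass': P(spam) = 0.15·0.2500 / (0.15·0.2500 + 0.25·0.7500) ≈ 0.1667
After the link scanner='clean': P(spam) = 0.4·0.1667 / (0.4·0.1667 + 0.8·0.8333) ≈ 0.0909
After a keyword filter='pass': P(spam) = 0.15·0.0909 / (0.15·0.0909 + 0.25·0.9091) ≈ 0.0566
After a keyword filter='flag': P(spam) = 0.85·0.0566 / (0.85·0.0566 + 0.75·0.9434) ≈ 0.0637

0.0637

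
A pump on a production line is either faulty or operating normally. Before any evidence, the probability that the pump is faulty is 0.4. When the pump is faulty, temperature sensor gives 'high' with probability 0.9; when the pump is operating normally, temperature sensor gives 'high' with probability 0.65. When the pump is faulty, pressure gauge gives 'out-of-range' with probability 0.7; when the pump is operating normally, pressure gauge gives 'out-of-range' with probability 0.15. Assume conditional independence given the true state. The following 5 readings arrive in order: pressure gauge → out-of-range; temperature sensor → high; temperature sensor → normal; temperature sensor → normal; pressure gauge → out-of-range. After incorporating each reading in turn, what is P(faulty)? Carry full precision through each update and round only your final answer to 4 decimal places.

Each posterior becomes the prior for the next update.
After pressure gauge='out-of-range': P(faulty) = 0.7·0.4000 / (0.7·0.4000 + 0.15·0.6000) ≈ 0.7568
After temperature sensor='high': P(faulty) = 0.9·0.7568 / (0.9·0.7568 + 0.65·0.2432) ≈ 0.8116
After temperature sensor='normal': P(faulty) = 0.1·0.8116 / (0.1·0.8116 + 0.35·0.1884) ≈ 0.5517
After temperature sensor='normal': P(faulty) = 0.1·0.5517 / (0.1·0.5517 + 0.35·0.4483) ≈ 0.2602
After pressure gauge='out-of-range': P(faulty) = 0.7·0.2602 / (0.7·0.2602 + 0.15·0.7398) ≈ 0.6214

0.6214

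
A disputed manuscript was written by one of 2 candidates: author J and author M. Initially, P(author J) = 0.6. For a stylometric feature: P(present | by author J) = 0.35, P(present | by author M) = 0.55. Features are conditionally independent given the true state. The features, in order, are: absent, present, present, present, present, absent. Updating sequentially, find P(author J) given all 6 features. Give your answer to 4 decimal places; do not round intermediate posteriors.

After 'absent': P(author J) = 0.65·0.6000 / (0.65·0.6000 + 0.45·0.4000) ≈ 0.6842
After 'present': P(author J) = 0.35·0.6842 / (0.35·0.6842 + 0.55·0.3158) ≈ 0.5796
After 'present': P(author J) = 0.35·0.5796 / (0.35·0.5796 + 0.55·0.4204) ≈ 0.4674
After 'present': P(author J) = 0.35·0.4674 / (0.35·0.4674 + 0.55·0.5326) ≈ 0.3583
After 'present': P(author J) = 0.35·0.3583 / (0.35·0.3583 + 0.55·0.6417) ≈ 0.2622
After 'absent': P(author J) = 0.65·0.2622 / (0.65·0.2622 + 0.45·0.7378) ≈ 0.3392

0.3392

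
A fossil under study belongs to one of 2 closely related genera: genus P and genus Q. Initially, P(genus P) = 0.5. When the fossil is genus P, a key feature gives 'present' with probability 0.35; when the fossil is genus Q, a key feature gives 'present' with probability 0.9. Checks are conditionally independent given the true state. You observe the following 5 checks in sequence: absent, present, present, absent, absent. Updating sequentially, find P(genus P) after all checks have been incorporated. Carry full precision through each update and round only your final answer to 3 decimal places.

After 'absent': P(genus P) = 0.65·0.5000 / (0.65·0.5000 + 0.1·0.5000) ≈ 0.8667
After 'present': P(genus P) = 0.35·0.8667 / (0.35·0.8667 + 0.9·0.1333) ≈ 0.7165
After 'present': P(genus P) = 0.35·0.7165 / (0.35·0.7165 + 0.9·0.2835) ≈ 0.4957
After 'absent': P(genus P) = 0.65·0.4957 / (0.65·0.4957 + 0.1·0.5043) ≈ 0.8647
After 'absent': P(genus P) = 0.65·0.8647 / (0.65·0.8647 + 0.1·0.1353) ≈ 0.9765

0.976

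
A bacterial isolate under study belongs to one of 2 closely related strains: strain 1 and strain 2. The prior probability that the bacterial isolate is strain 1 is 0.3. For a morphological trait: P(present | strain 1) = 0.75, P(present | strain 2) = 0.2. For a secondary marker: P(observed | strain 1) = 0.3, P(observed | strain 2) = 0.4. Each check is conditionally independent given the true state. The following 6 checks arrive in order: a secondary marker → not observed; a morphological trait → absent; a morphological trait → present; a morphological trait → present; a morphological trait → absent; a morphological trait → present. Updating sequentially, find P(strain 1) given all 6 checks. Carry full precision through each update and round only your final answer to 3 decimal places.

0.720

Each posterior becomes the prior for the next update.
After a secondary marker='not observed': P(strain 1) = 0.7·0.3000 / (0.7·0.3000 + 0.6·0.7000) ≈ 0.3333
After a morphological trait='absent': P(strain 1) = 0.25·0.3333 / (0.25·0.3333 + 0.8·0.6667) ≈ 0.1351
After a morphological trait='present': P(strain 1) = 0.75·0.1351 / (0.75·0.1351 + 0.2·0.8649) ≈ 0.3695
After a morphological trait='present': P(strain 1) = 0.75·0.3695 / (0.75·0.3695 + 0.2·0.6305) ≈ 0.6872
After a morphological trait='absent': P(strain 1) = 0.25·0.6872 / (0.25·0.6872 + 0.8·0.3128) ≈ 0.4071
After a morphological trait='present': P(strain 1) = 0.75·0.4071 / (0.75·0.4071 + 0.2·0.5929) ≈ 0.7203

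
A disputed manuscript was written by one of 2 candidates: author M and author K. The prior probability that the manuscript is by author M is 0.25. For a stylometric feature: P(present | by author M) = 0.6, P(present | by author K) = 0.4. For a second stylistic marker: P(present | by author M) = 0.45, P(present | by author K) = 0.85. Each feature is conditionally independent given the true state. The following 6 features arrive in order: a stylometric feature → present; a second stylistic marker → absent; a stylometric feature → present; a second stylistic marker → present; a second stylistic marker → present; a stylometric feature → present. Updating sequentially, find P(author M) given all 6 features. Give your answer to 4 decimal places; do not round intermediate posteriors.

0.5362

After a stylometric feature='present': P(author M) = 0.6·0.2500 / (0.6·0.2500 + 0.4·0.7500) ≈ 0.3333
After a second stylistic marker='absent': P(author M) = 0.55·0.3333 / (0.55·0.3333 + 0.15·0.6667) ≈ 0.6471
After a stylometric feature='present': P(author M) = 0.6·0.6471 / (0.6·0.6471 + 0.4·0.3529) ≈ 0.7333
After a second stylistic marker='present': P(author M) = 0.45·0.7333 / (0.45·0.7333 + 0.85·0.2667) ≈ 0.5928
After a second stylistic marker='present': P(author M) = 0.45·0.5928 / (0.45·0.5928 + 0.85·0.4072) ≈ 0.4353
After a stylometric feature='present': P(author M) = 0.6·0.4353 / (0.6·0.4353 + 0.4·0.5647) ≈ 0.5362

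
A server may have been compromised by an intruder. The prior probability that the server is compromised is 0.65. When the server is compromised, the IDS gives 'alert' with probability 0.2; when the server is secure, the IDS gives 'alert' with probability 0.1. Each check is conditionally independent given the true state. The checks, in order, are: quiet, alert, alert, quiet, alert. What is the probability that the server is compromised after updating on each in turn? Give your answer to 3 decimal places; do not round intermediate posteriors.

After 'quiet': P(compromised) = 0.8·0.6500 / (0.8·0.6500 + 0.9·0.3500) ≈ 0.6228
After 'alert': P(compromised) = 0.2·0.6228 / (0.2·0.6228 + 0.1·0.3772) ≈ 0.7675
After 'alert': P(compromised) = 0.2·0.7675 / (0.2·0.7675 + 0.1·0.2325) ≈ 0.8685
After 'quiet': P(compromised) = 0.8·0.8685 / (0.8·0.8685 + 0.9·0.1315) ≈ 0.8544
After 'alert': P(compromised) = 0.2·0.8544 / (0.2·0.8544 + 0.1·0.1456) ≈ 0.9215

0.922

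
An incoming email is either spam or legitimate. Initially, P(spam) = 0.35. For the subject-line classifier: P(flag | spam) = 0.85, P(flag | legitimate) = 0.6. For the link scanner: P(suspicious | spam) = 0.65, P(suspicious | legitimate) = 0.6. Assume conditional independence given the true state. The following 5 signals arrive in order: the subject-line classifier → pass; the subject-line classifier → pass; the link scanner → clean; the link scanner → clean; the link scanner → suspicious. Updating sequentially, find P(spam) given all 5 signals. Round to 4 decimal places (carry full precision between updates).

After the subject-line classifier='pass': P(spam) = 0.15·0.3500 / (0.15·0.3500 + 0.4·0.6500) ≈ 0.1680
After the subject-line classifier='pass': P(spam) = 0.15·0.1680 / (0.15·0.1680 + 0.4·0.8320) ≈ 0.0704
After the link scanner='clean': P(spam) = 0.35·0.0704 / (0.35·0.0704 + 0.4·0.9296) ≈ 0.0621
After the link scanner='clean': P(spam) = 0.35·0.0621 / (0.35·0.0621 + 0.4·0.9379) ≈ 0.0548
After the link scanner='suspicious': P(spam) = 0.65·0.0548 / (0.65·0.0548 + 0.6·0.9452) ≈ 0.0591

0.0591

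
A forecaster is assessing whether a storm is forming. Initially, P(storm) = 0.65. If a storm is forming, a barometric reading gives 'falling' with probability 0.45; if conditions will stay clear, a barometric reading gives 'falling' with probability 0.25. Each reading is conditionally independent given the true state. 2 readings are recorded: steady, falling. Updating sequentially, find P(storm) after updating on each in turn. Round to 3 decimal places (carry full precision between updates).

0.710

Apply Bayes' rule sequentially, carrying P(storm) forward.
After 'steady': P(storm) = 0.55·0.6500 / (0.55·0.6500 + 0.75·0.3500) ≈ 0.5766
After 'falling': P(storm) = 0.45·0.5766 / (0.45·0.5766 + 0.25·0.4234) ≈ 0.7103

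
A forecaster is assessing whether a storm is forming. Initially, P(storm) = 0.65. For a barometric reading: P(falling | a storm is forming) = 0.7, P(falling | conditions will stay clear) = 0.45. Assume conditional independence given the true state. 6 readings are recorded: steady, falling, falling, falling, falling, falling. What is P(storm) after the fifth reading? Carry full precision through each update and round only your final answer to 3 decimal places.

0.856

After 'steady': P(storm) = 0.3·0.6500 / (0.3·0.6500 + 0.55·0.3500) ≈ 0.5032
After 'falling': P(storm) = 0.7·0.5032 / (0.7·0.5032 + 0.45·0.4968) ≈ 0.6118
After 'falling': P(storm) = 0.7·0.6118 / (0.7·0.6118 + 0.45·0.3882) ≈ 0.7102
After 'falling': P(storm) = 0.7·0.7102 / (0.7·0.7102 + 0.45·0.2898) ≈ 0.7922
After 'falling': P(storm) = 0.7·0.7922 / (0.7·0.7922 + 0.45·0.2078) ≈ 0.8557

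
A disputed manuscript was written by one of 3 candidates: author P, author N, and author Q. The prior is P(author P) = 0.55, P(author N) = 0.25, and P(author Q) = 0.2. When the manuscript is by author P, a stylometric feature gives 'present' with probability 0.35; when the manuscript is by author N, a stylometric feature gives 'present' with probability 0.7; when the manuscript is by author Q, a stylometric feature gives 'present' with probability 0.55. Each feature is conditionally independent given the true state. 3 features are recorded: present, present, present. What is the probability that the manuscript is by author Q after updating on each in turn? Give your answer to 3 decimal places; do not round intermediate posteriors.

0.233

Each posterior becomes the prior for the next update.
After 'present': normaliser = 0.35·0.5500 + 0.7·0.2500 + 0.55·0.2000; P(author P) ≈ 0.4031, P(author N) ≈ 0.3665, P(author Q) ≈ 0.2304
After 'present': normaliser = 0.35·0.4031 + 0.7·0.3665 + 0.55·0.2304; P(author P) ≈ 0.2691, P(author N) ≈ 0.4893, P(author Q) ≈ 0.2416
After 'present': normaliser = 0.35·0.2691 + 0.7·0.4893 + 0.55·0.2416; P(author P) ≈ 0.1654, P(author N) ≈ 0.6013, P(author Q) ≈ 0.2333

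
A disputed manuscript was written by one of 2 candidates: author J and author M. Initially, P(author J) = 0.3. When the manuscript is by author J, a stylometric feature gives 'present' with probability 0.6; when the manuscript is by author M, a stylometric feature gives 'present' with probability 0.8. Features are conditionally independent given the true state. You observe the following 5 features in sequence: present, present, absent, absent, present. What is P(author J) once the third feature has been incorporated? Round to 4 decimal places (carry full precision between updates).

After 'present': P(author J) = 0.6·0.3000 / (0.6·0.3000 + 0.8·0.7000) ≈ 0.2432
After 'present': P(author J) = 0.6·0.2432 / (0.6·0.2432 + 0.8·0.7568) ≈ 0.1942
After 'absent': P(author J) = 0.4·0.1942 / (0.4·0.1942 + 0.2·0.8058) ≈ 0.3253

0.3253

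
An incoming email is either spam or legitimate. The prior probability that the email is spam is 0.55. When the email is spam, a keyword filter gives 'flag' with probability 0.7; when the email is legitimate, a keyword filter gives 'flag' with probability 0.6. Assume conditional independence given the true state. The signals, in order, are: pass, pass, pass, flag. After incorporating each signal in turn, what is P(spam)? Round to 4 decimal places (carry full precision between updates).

After 'pass': P(spam) = 0.3·0.5500 / (0.3·0.5500 + 0.4·0.4500) ≈ 0.4783
After 'pass': P(spam) = 0.3·0.4783 / (0.3·0.4783 + 0.4·0.5217) ≈ 0.4074
After 'pass': P(spam) = 0.3·0.4074 / (0.3·0.4074 + 0.4·0.5926) ≈ 0.3402
After 'flag': P(spam) = 0.7·0.3402 / (0.7·0.3402 + 0.6·0.6598) ≈ 0.3756

0.3756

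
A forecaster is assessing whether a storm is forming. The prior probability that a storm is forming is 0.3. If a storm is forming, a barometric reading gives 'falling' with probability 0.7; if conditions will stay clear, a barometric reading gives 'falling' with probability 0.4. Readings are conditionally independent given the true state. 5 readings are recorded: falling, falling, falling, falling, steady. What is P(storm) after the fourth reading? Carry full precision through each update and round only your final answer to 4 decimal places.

0.8008

Apply Bayes' rule sequentially, carrying P(storm) forward.
After 'falling': P(storm) = 0.7·0.3000 / (0.7·0.3000 + 0.4·0.7000) ≈ 0.4286
After 'falling': P(storm) = 0.7·0.4286 / (0.7·0.4286 + 0.4·0.5714) ≈ 0.5676
After 'falling': P(storm) = 0.7·0.5676 / (0.7·0.5676 + 0.4·0.4324) ≈ 0.6967
After 'falling': P(storm) = 0.7·0.6967 / (0.7·0.6967 + 0.4·0.3033) ≈ 0.8008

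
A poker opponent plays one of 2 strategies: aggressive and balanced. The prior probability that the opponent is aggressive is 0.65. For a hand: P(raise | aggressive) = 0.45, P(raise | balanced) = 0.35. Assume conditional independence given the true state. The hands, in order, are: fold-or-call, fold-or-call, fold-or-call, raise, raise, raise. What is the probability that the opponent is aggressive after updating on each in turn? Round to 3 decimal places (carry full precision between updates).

After 'fold-or-call': P(aggressive) = 0.55·0.6500 / (0.55·0.6500 + 0.65·0.3500) ≈ 0.6111
After 'fold-or-call': P(aggressive) = 0.55·0.6111 / (0.55·0.6111 + 0.65·0.3889) ≈ 0.5708
After 'fold-or-call': P(aggressive) = 0.55·0.5708 / (0.55·0.5708 + 0.65·0.4292) ≈ 0.5294
After 'raise': P(aggressive) = 0.45·0.5294 / (0.45·0.5294 + 0.35·0.4706) ≈ 0.5913
After 'raise': P(aggressive) = 0.45·0.5913 / (0.45·0.5913 + 0.35·0.4087) ≈ 0.6503
After 'raise': P(aggressive) = 0.45·0.6503 / (0.45·0.6503 + 0.35·0.3497) ≈ 0.7051

0.705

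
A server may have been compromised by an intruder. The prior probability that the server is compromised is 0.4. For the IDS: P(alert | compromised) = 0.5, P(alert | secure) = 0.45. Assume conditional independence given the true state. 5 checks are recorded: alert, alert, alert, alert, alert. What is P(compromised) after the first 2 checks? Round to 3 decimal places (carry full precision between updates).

After 'alert': P(compromised) = 0.5·0.4000 / (0.5·0.4000 + 0.45·0.6000) ≈ 0.4255
After 'alert': P(compromised) = 0.5·0.4255 / (0.5·0.4255 + 0.45·0.5745) ≈ 0.4515

0.451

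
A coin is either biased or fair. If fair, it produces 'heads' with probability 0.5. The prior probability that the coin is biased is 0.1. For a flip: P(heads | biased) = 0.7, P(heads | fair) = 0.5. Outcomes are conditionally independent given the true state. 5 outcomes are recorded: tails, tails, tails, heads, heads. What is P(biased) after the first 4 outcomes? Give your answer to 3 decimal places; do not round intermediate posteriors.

After 'tails': P(biased) = 0.3·0.1000 / (0.3·0.1000 + 0.5·0.9000) ≈ 0.0625
After 'tails': P(biased) = 0.3·0.0625 / (0.3·0.0625 + 0.5·0.9375) ≈ 0.0385
After 'tails': P(biased) = 0.3·0.0385 / (0.3·0.0385 + 0.5·0.9615) ≈ 0.0234
After 'heads': P(biased) = 0.7·0.0234 / (0.7·0.0234 + 0.5·0.9766) ≈ 0.0325

0.033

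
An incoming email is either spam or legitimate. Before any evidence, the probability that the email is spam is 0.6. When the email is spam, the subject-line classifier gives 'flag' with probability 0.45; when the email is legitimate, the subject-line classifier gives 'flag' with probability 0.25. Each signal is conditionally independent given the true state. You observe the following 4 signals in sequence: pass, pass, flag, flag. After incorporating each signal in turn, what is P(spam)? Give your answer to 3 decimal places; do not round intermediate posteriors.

0.723

Apply Bayes' rule sequentially, carrying P(spam) forward.
After 'pass': P(spam) = 0.55·0.6000 / (0.55·0.6000 + 0.75·0.4000) ≈ 0.5238
After 'pass': P(spam) = 0.55·0.5238 / (0.55·0.5238 + 0.75·0.4762) ≈ 0.4465
After 'flag': P(spam) = 0.45·0.4465 / (0.45·0.4465 + 0.25·0.5535) ≈ 0.5922
After 'flag': P(spam) = 0.45·0.5922 / (0.45·0.5922 + 0.25·0.4078) ≈ 0.7233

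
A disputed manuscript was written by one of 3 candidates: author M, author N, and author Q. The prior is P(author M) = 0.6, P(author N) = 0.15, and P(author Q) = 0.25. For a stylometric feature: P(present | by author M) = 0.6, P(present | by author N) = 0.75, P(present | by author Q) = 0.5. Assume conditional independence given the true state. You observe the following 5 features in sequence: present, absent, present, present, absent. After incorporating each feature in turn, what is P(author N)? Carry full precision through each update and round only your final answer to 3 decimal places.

After 'present': normaliser = 0.6·0.6000 + 0.75·0.1500 + 0.5·0.2500; P(author M) ≈ 0.6025, P(author N) ≈ 0.1883, P(author Q) ≈ 0.2092
After 'absent': normaliser = 0.4·0.6025 + 0.25·0.1883 + 0.5·0.2092; P(author M) ≈ 0.6137, P(author N) ≈ 0.1199, P(author Q) ≈ 0.2664
After 'present': normaliser = 0.6·0.6137 + 0.75·0.1199 + 0.5·0.2664; P(author M) ≈ 0.6227, P(author N) ≈ 0.1520, P(author Q) ≈ 0.2252
After 'present': normaliser = 0.6·0.6227 + 0.75·0.1520 + 0.5·0.2252; P(author M) ≈ 0.6224, P(author N) ≈ 0.1900, P(author Q) ≈ 0.1876
After 'absent': normaliser = 0.4·0.6224 + 0.25·0.1900 + 0.5·0.1876; P(author M) ≈ 0.6380, P(author N) ≈ 0.1217, P(author Q) ≈ 0.2404

0.122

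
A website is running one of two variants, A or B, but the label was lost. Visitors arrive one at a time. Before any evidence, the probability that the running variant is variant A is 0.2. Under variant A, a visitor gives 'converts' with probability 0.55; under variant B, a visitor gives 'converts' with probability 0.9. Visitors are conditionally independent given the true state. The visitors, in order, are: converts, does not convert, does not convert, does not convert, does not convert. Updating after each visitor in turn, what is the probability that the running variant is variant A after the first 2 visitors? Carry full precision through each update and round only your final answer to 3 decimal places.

Apply Bayes' rule sequentially, carrying P(A) forward.
After 'converts': P(A) = 0.55·0.2000 / (0.55·0.2000 + 0.9·0.8000) ≈ 0.1325
After 'does not convert': P(A) = 0.45·0.1325 / (0.45·0.1325 + 0.1·0.8675) ≈ 0.4074

0.407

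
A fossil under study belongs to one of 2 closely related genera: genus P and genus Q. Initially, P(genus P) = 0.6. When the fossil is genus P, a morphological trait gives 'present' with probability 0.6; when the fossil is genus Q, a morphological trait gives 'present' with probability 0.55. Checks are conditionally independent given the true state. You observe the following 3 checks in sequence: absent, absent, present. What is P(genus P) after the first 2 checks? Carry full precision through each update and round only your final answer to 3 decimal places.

After 'absent': P(genus P) = 0.4·0.6000 / (0.4·0.6000 + 0.45·0.4000) ≈ 0.5714
After 'absent': P(genus P) = 0.4·0.5714 / (0.4·0.5714 + 0.45·0.4286) ≈ 0.5424

0.542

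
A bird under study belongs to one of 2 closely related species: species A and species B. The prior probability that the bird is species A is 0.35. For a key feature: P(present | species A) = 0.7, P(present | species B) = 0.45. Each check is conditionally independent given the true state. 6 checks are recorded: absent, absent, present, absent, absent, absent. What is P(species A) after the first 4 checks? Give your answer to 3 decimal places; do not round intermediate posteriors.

0.120

After 'absent': P(species A) = 0.3·0.3500 / (0.3·0.3500 + 0.55·0.6500) ≈ 0.2270
After 'absent': P(species A) = 0.3·0.2270 / (0.3·0.2270 + 0.55·0.7730) ≈ 0.1381
After 'present': P(species A) = 0.7·0.1381 / (0.7·0.1381 + 0.45·0.8619) ≈ 0.1995
After 'absent': P(species A) = 0.3·0.1995 / (0.3·0.1995 + 0.55·0.8005) ≈ 0.1197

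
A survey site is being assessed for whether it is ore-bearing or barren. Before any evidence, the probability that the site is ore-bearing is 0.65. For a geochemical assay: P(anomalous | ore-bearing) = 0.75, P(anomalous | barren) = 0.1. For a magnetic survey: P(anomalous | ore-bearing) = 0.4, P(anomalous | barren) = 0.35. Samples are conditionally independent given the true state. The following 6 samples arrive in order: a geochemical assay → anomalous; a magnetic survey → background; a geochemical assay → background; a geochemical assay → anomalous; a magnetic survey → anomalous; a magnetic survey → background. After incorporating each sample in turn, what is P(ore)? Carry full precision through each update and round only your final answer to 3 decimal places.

After a geochemical assay='anomalous': P(ore) = 0.75·0.6500 / (0.75·0.6500 + 0.1·0.3500) ≈ 0.9330
After a magnetic survey='background': P(ore) = 0.6·0.9330 / (0.6·0.9330 + 0.65·0.0670) ≈ 0.9278
After a geochemical assay='background': P(ore) = 0.25·0.9278 / (0.25·0.9278 + 0.9·0.0722) ≈ 0.7812
After a geochemical assay='anomalous': P(ore) = 0.75·0.7812 / (0.75·0.7812 + 0.1·0.2188) ≈ 0.9640
After a magnetic survey='anomalous': P(ore) = 0.4·0.9640 / (0.4·0.9640 + 0.35·0.0360) ≈ 0.9684
After a magnetic survey='background': P(ore) = 0.6·0.9684 / (0.6·0.9684 + 0.65·0.0316) ≈ 0.9658

0.966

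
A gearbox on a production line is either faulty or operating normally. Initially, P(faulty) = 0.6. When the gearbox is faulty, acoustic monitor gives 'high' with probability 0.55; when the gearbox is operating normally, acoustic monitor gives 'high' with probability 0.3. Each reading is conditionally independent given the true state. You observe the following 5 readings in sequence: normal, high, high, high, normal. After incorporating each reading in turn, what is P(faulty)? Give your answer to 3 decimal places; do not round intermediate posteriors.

0.793

After 'normal': P(faulty) = 0.45·0.6000 / (0.45·0.6000 + 0.7·0.4000) ≈ 0.4909
After 'high': P(faulty) = 0.55·0.4909 / (0.55·0.4909 + 0.3·0.5091) ≈ 0.6387
After 'high': P(faulty) = 0.55·0.6387 / (0.55·0.6387 + 0.3·0.3613) ≈ 0.7642
After 'high': P(faulty) = 0.55·0.7642 / (0.55·0.7642 + 0.3·0.2358) ≈ 0.8559
After 'normal': P(faulty) = 0.45·0.8559 / (0.45·0.8559 + 0.7·0.1441) ≈ 0.7925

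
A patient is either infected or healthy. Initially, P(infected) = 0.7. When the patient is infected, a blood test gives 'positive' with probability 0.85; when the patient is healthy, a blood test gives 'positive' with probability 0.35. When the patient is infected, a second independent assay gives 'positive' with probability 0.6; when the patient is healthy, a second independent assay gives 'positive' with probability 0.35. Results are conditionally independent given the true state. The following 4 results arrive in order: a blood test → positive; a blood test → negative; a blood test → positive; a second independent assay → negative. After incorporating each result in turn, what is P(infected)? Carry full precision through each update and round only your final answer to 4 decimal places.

After a blood test='positive': P(infected) = 0.85·0.7000 / (0.85·0.7000 + 0.35·0.3000) ≈ 0.8500
After a blood test='negative': P(infected) = 0.15·0.8500 / (0.15·0.8500 + 0.65·0.1500) ≈ 0.5667
After a blood test='positive': P(infected) = 0.85·0.5667 / (0.85·0.5667 + 0.35·0.4333) ≈ 0.7605
After a second independent assay='negative': P(infected) = 0.4·0.7605 / (0.4·0.7605 + 0.65·0.2395) ≈ 0.6615

0.6615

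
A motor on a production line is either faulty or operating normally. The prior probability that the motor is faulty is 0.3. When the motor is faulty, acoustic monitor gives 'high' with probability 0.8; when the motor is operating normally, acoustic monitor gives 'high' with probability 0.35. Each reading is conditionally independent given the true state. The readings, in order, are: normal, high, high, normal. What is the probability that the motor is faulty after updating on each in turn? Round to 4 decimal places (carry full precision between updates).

Each posterior becomes the prior for the next update.
After 'normal': P(faulty) = 0.2·0.3000 / (0.2·0.3000 + 0.65·0.7000) ≈ 0.1165
After 'high': P(faulty) = 0.8·0.1165 / (0.8·0.1165 + 0.35·0.8835) ≈ 0.2316
After 'high': P(faulty) = 0.8·0.2316 / (0.8·0.2316 + 0.35·0.7684) ≈ 0.4079
After 'normal': P(faulty) = 0.2·0.4079 / (0.2·0.4079 + 0.65·0.5921) ≈ 0.1749

0.1749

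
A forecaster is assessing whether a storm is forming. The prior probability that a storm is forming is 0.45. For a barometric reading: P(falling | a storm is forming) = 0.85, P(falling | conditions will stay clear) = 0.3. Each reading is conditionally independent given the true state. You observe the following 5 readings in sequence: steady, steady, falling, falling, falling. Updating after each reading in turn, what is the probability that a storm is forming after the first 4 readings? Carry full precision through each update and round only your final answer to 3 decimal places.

After 'steady': P(storm) = 0.15·0.4500 / (0.15·0.4500 + 0.7·0.5500) ≈ 0.1492
After 'steady': P(storm) = 0.15·0.1492 / (0.15·0.1492 + 0.7·0.8508) ≈ 0.0362
After 'falling': P(storm) = 0.85·0.0362 / (0.85·0.0362 + 0.3·0.9638) ≈ 0.0962
After 'falling': P(storm) = 0.85·0.0962 / (0.85·0.0962 + 0.3·0.9038) ≈ 0.2317

0.232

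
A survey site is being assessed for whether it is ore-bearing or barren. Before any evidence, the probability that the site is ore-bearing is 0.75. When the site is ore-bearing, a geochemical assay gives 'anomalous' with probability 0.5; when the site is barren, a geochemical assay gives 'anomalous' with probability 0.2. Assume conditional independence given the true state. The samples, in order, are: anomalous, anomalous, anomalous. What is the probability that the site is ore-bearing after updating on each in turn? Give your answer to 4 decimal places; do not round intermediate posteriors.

0.9791

After 'anomalous': P(ore) = 0.5·0.7500 / (0.5·0.7500 + 0.2·0.2500) ≈ 0.8824
After 'anomalous': P(ore) = 0.5·0.8824 / (0.5·0.8824 + 0.2·0.1176) ≈ 0.9494
After 'anomalous': P(ore) = 0.5·0.9494 / (0.5·0.9494 + 0.2·0.0506) ≈ 0.9791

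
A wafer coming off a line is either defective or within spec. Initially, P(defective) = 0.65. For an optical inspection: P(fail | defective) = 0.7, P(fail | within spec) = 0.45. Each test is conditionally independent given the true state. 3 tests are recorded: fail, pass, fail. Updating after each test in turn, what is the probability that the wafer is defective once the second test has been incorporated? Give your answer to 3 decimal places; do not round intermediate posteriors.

0.612

After 'fail': P(defective) = 0.7·0.6500 / (0.7·0.6500 + 0.45·0.3500) ≈ 0.7429
After 'pass': P(defective) = 0.3·0.7429 / (0.3·0.7429 + 0.55·0.2571) ≈ 0.6118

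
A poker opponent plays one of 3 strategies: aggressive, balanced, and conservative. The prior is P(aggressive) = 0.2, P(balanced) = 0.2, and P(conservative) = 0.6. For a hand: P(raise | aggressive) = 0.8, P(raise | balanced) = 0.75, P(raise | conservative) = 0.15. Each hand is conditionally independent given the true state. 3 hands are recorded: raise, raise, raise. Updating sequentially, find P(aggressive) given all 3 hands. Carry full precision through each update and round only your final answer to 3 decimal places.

After 'raise': normaliser = 0.8·0.2000 + 0.75·0.2000 + 0.15·0.6000; P(aggressive) ≈ 0.4000, P(balanced) ≈ 0.3750, P(conservative) ≈ 0.2250
After 'raise': normaliser = 0.8·0.4000 + 0.75·0.3750 + 0.15·0.2250; P(aggressive) ≈ 0.5039, P(balanced) ≈ 0.4429, P(conservative) ≈ 0.0531
After 'raise': normaliser = 0.8·0.5039 + 0.75·0.4429 + 0.15·0.0531; P(aggressive) ≈ 0.5424, P(balanced) ≈ 0.4469, P(conservative) ≈ 0.0107

0.542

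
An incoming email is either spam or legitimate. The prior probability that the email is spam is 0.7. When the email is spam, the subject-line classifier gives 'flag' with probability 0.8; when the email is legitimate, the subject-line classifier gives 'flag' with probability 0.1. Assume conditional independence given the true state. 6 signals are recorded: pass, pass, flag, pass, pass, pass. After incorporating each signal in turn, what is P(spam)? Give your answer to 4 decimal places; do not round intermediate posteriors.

0.0100

After 'pass': P(spam) = 0.2·0.7000 / (0.2·0.7000 + 0.9·0.3000) ≈ 0.3415
After 'pass': P(spam) = 0.2·0.3415 / (0.2·0.3415 + 0.9·0.6585) ≈ 0.1033
After 'flag': P(spam) = 0.8·0.1033 / (0.8·0.1033 + 0.1·0.8967) ≈ 0.4797
After 'pass': P(spam) = 0.2·0.4797 / (0.2·0.4797 + 0.9·0.5203) ≈ 0.1700
After 'pass': P(spam) = 0.2·0.1700 / (0.2·0.1700 + 0.9·0.8300) ≈ 0.0435
After 'pass': P(spam) = 0.2·0.0435 / (0.2·0.0435 + 0.9·0.9565) ≈ 0.0100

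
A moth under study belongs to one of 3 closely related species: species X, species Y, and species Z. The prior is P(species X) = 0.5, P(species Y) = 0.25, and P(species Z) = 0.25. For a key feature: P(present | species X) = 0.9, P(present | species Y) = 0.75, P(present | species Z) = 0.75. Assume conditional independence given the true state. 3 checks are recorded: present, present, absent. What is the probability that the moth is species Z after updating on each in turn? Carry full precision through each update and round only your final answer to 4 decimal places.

0.3173

Apply Bayes' rule sequentially, carrying P(species Z) forward.
After 'present': normaliser = 0.9·0.5000 + 0.75·0.2500 + 0.75·0.2500; P(species X) ≈ 0.5455, P(species Y) ≈ 0.2273, P(species Z) ≈ 0.2273
After 'present': normaliser = 0.9·0.5455 + 0.75·0.2273 + 0.75·0.2273; P(species X) ≈ 0.5902, P(species Y) ≈ 0.2049, P(species Z) ≈ 0.2049
After 'absent': normaliser = 0.1·0.5902 + 0.25·0.2049 + 0.25·0.2049; P(species X) ≈ 0.3655, P(species Y) ≈ 0.3173, P(species Z) ≈ 0.3173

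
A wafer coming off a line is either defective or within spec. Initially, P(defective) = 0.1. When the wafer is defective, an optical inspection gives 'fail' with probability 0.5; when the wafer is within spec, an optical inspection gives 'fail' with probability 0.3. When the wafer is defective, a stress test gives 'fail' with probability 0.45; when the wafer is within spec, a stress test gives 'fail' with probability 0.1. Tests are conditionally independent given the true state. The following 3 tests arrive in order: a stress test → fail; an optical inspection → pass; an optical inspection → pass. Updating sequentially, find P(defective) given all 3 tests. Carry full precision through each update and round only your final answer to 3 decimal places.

0.203

Each posterior becomes the prior for the next update.
After a stress test='fail': P(defective) = 0.45·0.1000 / (0.45·0.1000 + 0.1·0.9000) ≈ 0.3333
After an optical inspection='pass': P(defective) = 0.5·0.3333 / (0.5·0.3333 + 0.7·0.6667) ≈ 0.2632
After an optical inspection='pass': P(defective) = 0.5·0.2632 / (0.5·0.2632 + 0.7·0.7368) ≈ 0.2033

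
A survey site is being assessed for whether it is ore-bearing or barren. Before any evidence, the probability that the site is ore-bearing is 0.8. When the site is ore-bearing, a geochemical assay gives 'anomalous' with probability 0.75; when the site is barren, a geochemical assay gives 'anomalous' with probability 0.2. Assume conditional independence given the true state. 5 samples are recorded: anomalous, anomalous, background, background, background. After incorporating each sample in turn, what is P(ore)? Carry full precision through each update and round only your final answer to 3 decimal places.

Apply Bayes' rule sequentially, carrying P(ore) forward.
After 'anomalous': P(ore) = 0.75·0.8000 / (0.75·0.8000 + 0.2·0.2000) ≈ 0.9375
After 'anomalous': P(ore) = 0.75·0.9375 / (0.75·0.9375 + 0.2·0.0625) ≈ 0.9825
After 'background': P(ore) = 0.25·0.9825 / (0.25·0.9825 + 0.8·0.0175) ≈ 0.9462
After 'background': P(ore) = 0.25·0.9462 / (0.25·0.9462 + 0.8·0.0538) ≈ 0.8460
After 'background': P(ore) = 0.25·0.8460 / (0.25·0.8460 + 0.8·0.1540) ≈ 0.6319

0.632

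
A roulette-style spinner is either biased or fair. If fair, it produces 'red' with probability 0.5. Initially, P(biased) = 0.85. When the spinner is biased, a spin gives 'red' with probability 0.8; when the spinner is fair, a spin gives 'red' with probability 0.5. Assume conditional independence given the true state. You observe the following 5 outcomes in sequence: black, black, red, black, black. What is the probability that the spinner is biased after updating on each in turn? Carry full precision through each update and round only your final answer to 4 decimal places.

After 'black': P(biased) = 0.2·0.8500 / (0.2·0.8500 + 0.5·0.1500) ≈ 0.6939
After 'black': P(biased) = 0.2·0.6939 / (0.2·0.6939 + 0.5·0.3061) ≈ 0.4755
After 'red': P(biased) = 0.8·0.4755 / (0.8·0.4755 + 0.5·0.5245) ≈ 0.5919
After 'black': P(biased) = 0.2·0.5919 / (0.2·0.5919 + 0.5·0.4081) ≈ 0.3672
After 'black': P(biased) = 0.2·0.3672 / (0.2·0.3672 + 0.5·0.6328) ≈ 0.1884

0.1884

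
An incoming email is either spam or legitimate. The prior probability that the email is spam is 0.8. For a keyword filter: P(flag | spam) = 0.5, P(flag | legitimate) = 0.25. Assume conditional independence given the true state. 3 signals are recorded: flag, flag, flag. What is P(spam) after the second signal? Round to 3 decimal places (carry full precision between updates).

After 'flag': P(spam) = 0.5·0.8000 / (0.5·0.8000 + 0.25·0.2000) ≈ 0.8889
After 'flag': P(spam) = 0.5·0.8889 / (0.5·0.8889 + 0.25·0.1111) ≈ 0.9412

0.941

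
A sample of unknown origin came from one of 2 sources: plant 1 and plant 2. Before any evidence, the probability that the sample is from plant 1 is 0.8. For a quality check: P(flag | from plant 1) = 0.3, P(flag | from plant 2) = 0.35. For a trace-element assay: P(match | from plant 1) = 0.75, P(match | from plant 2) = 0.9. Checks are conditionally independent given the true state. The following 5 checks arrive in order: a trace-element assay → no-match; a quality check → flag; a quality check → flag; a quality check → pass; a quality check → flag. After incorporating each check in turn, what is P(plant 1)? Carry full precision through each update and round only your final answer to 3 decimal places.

Each posterior becomes the prior for the next update.
After a trace-element assay='no-match': P(plant 1) = 0.25·0.8000 / (0.25·0.8000 + 0.1·0.2000) ≈ 0.9091
After a quality check='flag': P(plant 1) = 0.3·0.9091 / (0.3·0.9091 + 0.35·0.0909) ≈ 0.8955
After a quality check='flag': P(plant 1) = 0.3·0.8955 / (0.3·0.8955 + 0.35·0.1045) ≈ 0.8802
After a quality check='pass': P(plant 1) = 0.7·0.8802 / (0.7·0.8802 + 0.65·0.1198) ≈ 0.8878
After a quality check='flag': P(plant 1) = 0.3·0.8878 / (0.3·0.8878 + 0.35·0.1122) ≈ 0.8715

0.871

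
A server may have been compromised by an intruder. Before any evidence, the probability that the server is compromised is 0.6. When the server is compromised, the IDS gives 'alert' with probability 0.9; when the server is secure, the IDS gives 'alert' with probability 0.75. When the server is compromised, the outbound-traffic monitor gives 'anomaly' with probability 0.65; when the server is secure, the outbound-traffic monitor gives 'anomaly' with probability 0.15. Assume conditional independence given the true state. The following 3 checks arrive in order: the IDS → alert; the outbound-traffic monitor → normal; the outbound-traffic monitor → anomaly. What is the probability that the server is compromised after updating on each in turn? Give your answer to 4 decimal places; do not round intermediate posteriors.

0.7626

After the IDS='alert': P(compromised) = 0.9·0.6000 / (0.9·0.6000 + 0.75·0.4000) ≈ 0.6429
After the outbound-traffic monitor='normal': P(compromised) = 0.35·0.6429 / (0.35·0.6429 + 0.85·0.3571) ≈ 0.4257
After the outbound-traffic monitor='anomaly': P(compromised) = 0.65·0.4257 / (0.65·0.4257 + 0.15·0.5743) ≈ 0.7626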